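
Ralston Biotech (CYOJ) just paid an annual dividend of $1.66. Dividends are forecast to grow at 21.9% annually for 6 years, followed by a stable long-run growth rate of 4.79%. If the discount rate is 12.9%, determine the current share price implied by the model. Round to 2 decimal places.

$47.12

Two-stage DDM. Project D₁…D_6 at 0.219, terminal growth 0.0479, discount at r = 0.129.
D_1 = 2.0235
D_2 = 2.4667
D_3 = 3.0069
D_4 = 3.6654
D_5 = 4.4681
D_6 = 5.4467
Terminal value at t=6: TV = D_7/(r−g) = 5.7076/(0.129−0.0479) = 70.3768
P₀ = 2.0235/(1+0.129)^1 + 2.4667/(1+0.129)^2 + 3.0069/(1+0.129)^3 + 3.6654/(1+0.129)^4 + 4.4681/(1+0.129)^5 + 5.4467/(1+0.129)^6 + 70.3768/(1+0.129)^6 = 47.1223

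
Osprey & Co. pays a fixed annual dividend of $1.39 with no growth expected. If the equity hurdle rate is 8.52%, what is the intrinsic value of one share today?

Zero-growth DDM (perpetuity): P₀ = D/r = 1.39 / 0.0852 = 16.3146

$16.31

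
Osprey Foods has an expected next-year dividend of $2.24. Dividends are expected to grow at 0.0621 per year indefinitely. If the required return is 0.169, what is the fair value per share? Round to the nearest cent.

$20.95

Gordon growth model: P₀ = D₁/(r − g), with D₁ = 2.24 given directly.
P₀ = 2.2400 / (0.169 − 0.0621) = 2.2400 / 0.1069 = 20.9542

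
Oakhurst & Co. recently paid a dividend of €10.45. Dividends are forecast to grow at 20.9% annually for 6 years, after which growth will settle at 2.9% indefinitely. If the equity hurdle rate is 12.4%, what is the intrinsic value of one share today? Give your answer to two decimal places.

Two-stage DDM. Project D₁…D_6 at 0.209, terminal growth 0.029, discount at r = 0.124.
D_1 = 12.6341
D_2 = 15.2746
D_3 = 18.4670
D_4 = 22.3265
D_5 = 26.9928
D_6 = 32.6343
Terminal value at t=6: TV = D_7/(r−g) = 33.5807/(0.124−0.029) = 353.4808
P₀ = 12.6341/(1+0.124)^1 + 15.2746/(1+0.124)^2 + 18.4670/(1+0.124)^3 + 22.3265/(1+0.124)^4 + 26.9928/(1+0.124)^5 + 32.6343/(1+0.124)^6 + 353.4808/(1+0.124)^6 = 256.8470

€256.85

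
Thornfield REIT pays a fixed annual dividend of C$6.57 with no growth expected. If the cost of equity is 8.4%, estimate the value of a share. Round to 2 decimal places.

Zero-growth DDM (perpetuity): P₀ = D/r = 6.57 / 0.084 = 78.2143

C$78.21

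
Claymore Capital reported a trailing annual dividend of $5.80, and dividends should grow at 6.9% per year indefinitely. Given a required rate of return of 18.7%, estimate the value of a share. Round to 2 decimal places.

$52.54

Gordon growth model: P₀ = D₁/(r − g). D₁ = 5.80 × (1 + 0.069) = 6.2002.
P₀ = 6.2002 / (0.187 − 0.069) = 6.2002 / 0.118 = 52.5441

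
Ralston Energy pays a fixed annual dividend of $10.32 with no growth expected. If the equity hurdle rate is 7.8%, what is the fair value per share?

$132.31

Zero-growth DDM (perpetuity): P₀ = D/r = 10.32 / 0.078 = 132.3077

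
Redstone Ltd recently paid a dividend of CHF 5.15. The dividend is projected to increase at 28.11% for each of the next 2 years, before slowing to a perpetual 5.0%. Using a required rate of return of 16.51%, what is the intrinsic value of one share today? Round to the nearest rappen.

CHF 68.69

Two-stage DDM. Project D₁…D_2 at 0.2811, terminal growth 0.05, discount at r = 0.1651.
D_1 = 6.5977
D_2 = 8.4523
Terminal value at t=2: TV = D_3/(r−g) = 8.8749/(0.1651−0.05) = 77.1058
P₀ = 6.5977/(1+0.1651)^1 + 8.4523/(1+0.1651)^2 + 77.1058/(1+0.1651)^2 = 68.6909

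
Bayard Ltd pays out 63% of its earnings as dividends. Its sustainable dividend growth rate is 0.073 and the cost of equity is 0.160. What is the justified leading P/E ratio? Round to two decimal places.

Justified leading P/E = b/(r−g) = 0.63/(0.16−0.073) = 7.2414

7.24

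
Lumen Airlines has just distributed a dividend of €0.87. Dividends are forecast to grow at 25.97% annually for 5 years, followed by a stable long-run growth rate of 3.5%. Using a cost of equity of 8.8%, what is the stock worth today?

Two-stage DDM. Project D₁…D_5 at 0.2597, terminal growth 0.035, discount at r = 0.088.
D_1 = 1.0959
D_2 = 1.3806
D_3 = 1.7391
D_4 = 2.1907
D_5 = 2.7597
Terminal value at t=5: TV = D_6/(r−g) = 2.8562/(0.088−0.035) = 53.8914
P₀ = 1.0959/(1+0.088)^1 + 1.3806/(1+0.088)^2 + 1.7391/(1+0.088)^3 + 2.1907/(1+0.088)^4 + 2.7597/(1+0.088)^5 + 53.8914/(1+0.088)^5 = 42.2462

€42.25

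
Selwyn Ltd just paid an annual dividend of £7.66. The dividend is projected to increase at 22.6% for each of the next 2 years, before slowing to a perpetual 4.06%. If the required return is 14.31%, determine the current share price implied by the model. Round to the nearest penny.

£106.48

Two-stage DDM. Project D₁…D_2 at 0.226, terminal growth 0.0406, discount at r = 0.1431.
D_1 = 9.3912
D_2 = 11.5136
Terminal value at t=2: TV = D_3/(r−g) = 11.9810/(0.1431−0.0406) = 116.8879
P₀ = 9.3912/(1+0.1431)^1 + 11.5136/(1+0.1431)^2 + 116.8879/(1+0.1431)^2 = 106.4811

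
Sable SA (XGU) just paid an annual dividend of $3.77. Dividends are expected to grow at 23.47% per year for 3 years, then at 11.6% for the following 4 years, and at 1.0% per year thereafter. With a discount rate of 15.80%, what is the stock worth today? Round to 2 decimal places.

Three-stage DDM. Project D₁…D_7; terminal Gordon value at t=7 with g = 0.01; discount at r = 0.158.
D_1 = 4.6548
D_2 = 5.7473
D_3 = 7.0962
D_4 = 7.9194
D_5 = 8.8380
D_6 = 9.8632
D_7 = 11.0073
TV_7 = 11.1174/(0.158−0.01) = 75.1177
P₀ = Σ Dₜ/(1+r)ᵗ + TV_7/(1+r)^7 = 56.4582

$56.46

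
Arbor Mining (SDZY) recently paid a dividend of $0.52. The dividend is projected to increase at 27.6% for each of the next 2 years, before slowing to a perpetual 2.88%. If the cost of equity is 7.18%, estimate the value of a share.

$18.99

Two-stage DDM. Project D₁…D_2 at 0.276, terminal growth 0.0288, discount at r = 0.0718.
D_1 = 0.6635
D_2 = 0.8467
Terminal value at t=2: TV = D_3/(r−g) = 0.8710/(0.0718−0.0288) = 20.2566
P₀ = 0.6635/(1+0.0718)^1 + 0.8467/(1+0.0718)^2 + 20.2566/(1+0.0718)^2 = 18.9896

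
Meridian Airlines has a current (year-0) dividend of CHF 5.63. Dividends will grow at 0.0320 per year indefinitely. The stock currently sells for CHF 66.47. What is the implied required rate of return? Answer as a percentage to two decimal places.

11.94%

Rearranging the constant-growth DDM: r = D₁/P₀ + g.
D₁ = 5.63 × (1 + 0.032) = 5.8102.
r = 5.8102 / 66.47 + 0.032 = 0.08741 + 0.032 = 0.11941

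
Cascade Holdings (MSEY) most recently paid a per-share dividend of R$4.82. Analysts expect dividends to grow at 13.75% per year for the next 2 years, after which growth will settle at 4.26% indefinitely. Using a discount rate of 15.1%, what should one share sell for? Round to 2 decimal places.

R$54.75

Two-stage DDM. Project D₁…D_2 at 0.1375, terminal growth 0.0426, discount at r = 0.151.
D_1 = 5.4828
D_2 = 6.2366
Terminal value at t=2: TV = D_3/(r−g) = 6.5023/(0.151−0.0426) = 59.9844
P₀ = 5.4828/(1+0.151)^1 + 6.2366/(1+0.151)^2 + 59.9844/(1+0.151)^2 = 54.7491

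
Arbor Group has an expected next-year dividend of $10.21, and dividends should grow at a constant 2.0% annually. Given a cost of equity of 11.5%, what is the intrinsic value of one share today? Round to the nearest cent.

Gordon growth model: P₀ = D₁/(r − g), with D₁ = 10.21 given directly.
P₀ = 10.2100 / (0.115 − 0.02) = 10.2100 / 0.095 = 107.4737

$107.47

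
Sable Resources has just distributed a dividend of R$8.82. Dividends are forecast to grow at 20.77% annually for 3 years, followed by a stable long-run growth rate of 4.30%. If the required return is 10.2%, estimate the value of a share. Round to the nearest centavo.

R$237.09

Two-stage DDM. Project D₁…D_3 at 0.2077, terminal growth 0.043, discount at r = 0.102.
D_1 = 10.6519
D_2 = 12.8643
D_3 = 15.5362
Terminal value at t=3: TV = D_4/(r−g) = 16.2043/(0.102−0.043) = 274.6490
P₀ = 10.6519/(1+0.102)^1 + 12.8643/(1+0.102)^2 + 15.5362/(1+0.102)^3 + 274.6490/(1+0.102)^3 = 237.0947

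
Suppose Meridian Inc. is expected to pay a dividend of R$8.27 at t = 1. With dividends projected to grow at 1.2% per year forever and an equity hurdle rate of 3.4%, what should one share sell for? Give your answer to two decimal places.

R$375.91

Gordon growth model: P₀ = D₁/(r − g), with D₁ = 8.27 given directly.
P₀ = 8.2700 / (0.034 − 0.012) = 8.2700 / 0.022 = 375.9091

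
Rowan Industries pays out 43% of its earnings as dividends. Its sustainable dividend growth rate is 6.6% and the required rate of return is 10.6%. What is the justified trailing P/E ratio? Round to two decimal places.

11.46

Justified trailing P/E = b(1+g)/(r−g) = 0.43×(1+0.066)/(0.106−0.066) = 11.4595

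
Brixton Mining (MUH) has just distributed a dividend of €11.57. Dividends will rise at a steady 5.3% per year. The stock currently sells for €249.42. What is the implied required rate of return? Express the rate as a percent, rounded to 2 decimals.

10.18%

Rearranging the constant-growth DDM: r = D₁/P₀ + g.
D₁ = 11.57 × (1 + 0.053) = 12.1832.
r = 12.1832 / 249.42 + 0.053 = 0.04885 + 0.053 = 0.10185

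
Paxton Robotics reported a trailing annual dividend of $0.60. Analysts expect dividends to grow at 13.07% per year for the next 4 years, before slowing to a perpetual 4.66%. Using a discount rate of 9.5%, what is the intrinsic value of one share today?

Two-stage DDM. Project D₁…D_4 at 0.1307, terminal growth 0.0466, discount at r = 0.095.
D_1 = 0.6784
D_2 = 0.7671
D_3 = 0.8673
D_4 = 0.9807
Terminal value at t=4: TV = D_5/(r−g) = 1.0264/(0.095−0.0466) = 21.2069
P₀ = 0.6784/(1+0.095)^1 + 0.7671/(1+0.095)^2 + 0.8673/(1+0.095)^3 + 0.9807/(1+0.095)^4 + 21.2069/(1+0.095)^4 = 17.3530

$17.35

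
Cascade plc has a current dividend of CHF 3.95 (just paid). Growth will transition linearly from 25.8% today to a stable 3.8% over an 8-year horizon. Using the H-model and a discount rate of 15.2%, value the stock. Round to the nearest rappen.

H-model: P₀ = D₀[(1+g_L) + H(g_S−g_L)]/(r−g_L), with H = 8/2 = 4.
P₀ = 3.95 × [(1+0.038) + 4×(0.258−0.038)] / (0.152−0.038)
   = 3.95 × 1.9180 / 0.114 = 66.4570

CHF 66.46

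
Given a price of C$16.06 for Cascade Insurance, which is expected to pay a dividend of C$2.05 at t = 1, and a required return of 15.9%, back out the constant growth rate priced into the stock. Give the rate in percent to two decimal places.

3.14%

From P₀ = D₁/(r − g), the implied growth is g = r − D₁/P₀.
g = 0.159 − 2.05/16.06 = 0.159 − 0.12765 = 0.03135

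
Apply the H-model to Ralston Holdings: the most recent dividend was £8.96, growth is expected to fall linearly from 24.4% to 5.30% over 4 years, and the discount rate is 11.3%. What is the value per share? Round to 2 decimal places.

£214.29

H-model: P₀ = D₀[(1+g_L) + H(g_S−g_L)]/(r−g_L), with H = 4/2 = 2.
P₀ = 8.96 × [(1+0.053) + 2×(0.244−0.053)] / (0.113−0.053)
   = 8.96 × 1.4350 / 0.06 = 214.2933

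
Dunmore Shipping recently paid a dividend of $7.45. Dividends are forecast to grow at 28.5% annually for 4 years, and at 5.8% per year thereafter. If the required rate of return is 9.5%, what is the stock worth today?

$449.19

Two-stage DDM. Project D₁…D_4 at 0.285, terminal growth 0.058, discount at r = 0.095.
D_1 = 9.5732
D_2 = 12.3016
D_3 = 15.8076
D_4 = 20.3128
Terminal value at t=4: TV = D_5/(r−g) = 21.4909/(0.095−0.058) = 580.8349
P₀ = 9.5732/(1+0.095)^1 + 12.3016/(1+0.095)^2 + 15.8076/(1+0.095)^3 + 20.3128/(1+0.095)^4 + 580.8349/(1+0.095)^4 = 449.1852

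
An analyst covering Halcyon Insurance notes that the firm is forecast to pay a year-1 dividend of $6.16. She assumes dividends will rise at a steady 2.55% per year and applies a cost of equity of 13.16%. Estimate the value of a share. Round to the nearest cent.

$58.06

Gordon growth model: P₀ = D₁/(r − g), with D₁ = 6.16 given directly.
P₀ = 6.1600 / (0.1316 − 0.0255) = 6.1600 / 0.1061 = 58.0584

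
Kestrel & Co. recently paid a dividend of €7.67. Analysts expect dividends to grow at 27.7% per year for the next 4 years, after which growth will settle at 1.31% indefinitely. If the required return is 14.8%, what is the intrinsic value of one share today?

€128.52

Two-stage DDM. Project D₁…D_4 at 0.277, terminal growth 0.0131, discount at r = 0.148.
D_1 = 9.7946
D_2 = 12.5077
D_3 = 15.9723
D_4 = 20.3967
Terminal value at t=4: TV = D_5/(r−g) = 20.6639/(0.148−0.0131) = 153.1790
P₀ = 9.7946/(1+0.148)^1 + 12.5077/(1+0.148)^2 + 15.9723/(1+0.148)^3 + 20.3967/(1+0.148)^4 + 153.1790/(1+0.148)^4 = 128.5154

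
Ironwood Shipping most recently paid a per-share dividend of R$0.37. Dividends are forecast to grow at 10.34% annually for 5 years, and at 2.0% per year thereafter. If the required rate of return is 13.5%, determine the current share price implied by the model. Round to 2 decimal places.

Two-stage DDM. Project D₁…D_5 at 0.1034, terminal growth 0.02, discount at r = 0.135.
D_1 = 0.4083
D_2 = 0.4505
D_3 = 0.4971
D_4 = 0.5484
D_5 = 0.6052
Terminal value at t=5: TV = D_6/(r−g) = 0.6173/(0.135−0.02) = 5.3675
P₀ = 0.4083/(1+0.135)^1 + 0.4505/(1+0.135)^2 + 0.4971/(1+0.135)^3 + 0.5484/(1+0.135)^4 + 0.6052/(1+0.135)^5 + 5.3675/(1+0.135)^5 = 4.5507

R$4.55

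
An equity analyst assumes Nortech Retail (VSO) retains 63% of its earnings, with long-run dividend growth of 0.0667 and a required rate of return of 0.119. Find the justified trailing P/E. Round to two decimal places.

7.55

Payout ratio b = 1 − 0.63 = 0.37.
Justified trailing P/E = b(1+g)/(r−g) = 0.37×(1+0.0667)/(0.119−0.0667) = 7.5464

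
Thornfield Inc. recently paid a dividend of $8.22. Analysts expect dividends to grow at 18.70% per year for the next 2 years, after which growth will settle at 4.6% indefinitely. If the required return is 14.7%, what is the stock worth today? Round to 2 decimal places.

Two-stage DDM. Project D₁…D_2 at 0.187, terminal growth 0.046, discount at r = 0.147.
D_1 = 9.7571
D_2 = 11.5817
Terminal value at t=2: TV = D_3/(r−g) = 12.1145/(0.147−0.046) = 119.9454
P₀ = 9.7571/(1+0.147)^1 + 11.5817/(1+0.147)^2 + 119.9454/(1+0.147)^2 = 108.4810

$108.48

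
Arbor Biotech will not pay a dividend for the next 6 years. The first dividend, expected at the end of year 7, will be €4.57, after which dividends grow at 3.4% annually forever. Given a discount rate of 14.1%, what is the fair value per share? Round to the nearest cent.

Deferred-dividend DDM. At t=6 the remaining stream is a growing perpetuity with first payment D_7 = 4.57.
V_6 = D_7/(r−g) = 4.57/(0.141−0.034) = 42.7103
P₀ = V_6/(1+r)^6 = 42.7103/(1+0.141)^6 = 19.3561

€19.36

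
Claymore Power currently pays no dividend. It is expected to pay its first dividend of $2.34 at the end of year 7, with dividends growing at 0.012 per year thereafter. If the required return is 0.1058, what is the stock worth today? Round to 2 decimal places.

Deferred-dividend DDM. At t=6 the remaining stream is a growing perpetuity with first payment D_7 = 2.34.
V_6 = D_7/(r−g) = 2.34/(0.1058−0.012) = 24.9467
P₀ = V_6/(1+r)^6 = 24.9467/(1+0.1058)^6 = 13.6444

$13.64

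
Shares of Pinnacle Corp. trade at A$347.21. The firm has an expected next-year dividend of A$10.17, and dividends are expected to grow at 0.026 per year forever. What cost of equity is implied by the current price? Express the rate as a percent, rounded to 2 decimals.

Rearranging the constant-growth DDM: r = D₁/P₀ + g.
r = 10.1700 / 347.21 + 0.026 = 0.02929 + 0.026 = 0.05529

5.53%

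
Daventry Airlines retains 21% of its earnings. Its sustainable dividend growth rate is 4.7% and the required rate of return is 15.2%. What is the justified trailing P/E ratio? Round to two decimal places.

7.88

Payout ratio b = 1 − 0.21 = 0.79.
Justified trailing P/E = b(1+g)/(r−g) = 0.79×(1+0.047)/(0.152−0.047) = 7.8774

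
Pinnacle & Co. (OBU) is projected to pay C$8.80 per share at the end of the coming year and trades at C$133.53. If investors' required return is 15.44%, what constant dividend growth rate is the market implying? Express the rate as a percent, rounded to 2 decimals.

From P₀ = D₁/(r − g), the implied growth is g = r − D₁/P₀.
g = 0.1544 − 8.80/133.53 = 0.1544 − 0.06590 = 0.08850

8.85%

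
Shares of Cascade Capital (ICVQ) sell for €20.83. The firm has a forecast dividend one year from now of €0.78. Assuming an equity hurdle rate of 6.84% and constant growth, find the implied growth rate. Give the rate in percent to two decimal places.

3.10%

From P₀ = D₁/(r − g), the implied growth is g = r − D₁/P₀.
g = 0.0684 − 0.78/20.83 = 0.0684 − 0.03745 = 0.03095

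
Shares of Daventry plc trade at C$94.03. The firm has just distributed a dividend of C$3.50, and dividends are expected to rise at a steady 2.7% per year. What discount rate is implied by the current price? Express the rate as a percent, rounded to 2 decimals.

Rearranging the constant-growth DDM: r = D₁/P₀ + g.
D₁ = 3.50 × (1 + 0.027) = 3.5945.
r = 3.5945 / 94.03 + 0.027 = 0.03823 + 0.027 = 0.06523

6.52%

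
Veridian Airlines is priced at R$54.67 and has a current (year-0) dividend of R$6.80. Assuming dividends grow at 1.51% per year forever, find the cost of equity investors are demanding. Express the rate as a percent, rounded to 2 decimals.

14.14%

Rearranging the constant-growth DDM: r = D₁/P₀ + g.
D₁ = 6.80 × (1 + 0.0151) = 6.9027.
r = 6.9027 / 54.67 + 0.0151 = 0.12626 + 0.0151 = 0.14136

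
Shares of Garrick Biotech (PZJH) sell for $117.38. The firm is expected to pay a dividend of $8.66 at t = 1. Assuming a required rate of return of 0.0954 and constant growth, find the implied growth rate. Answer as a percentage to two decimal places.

2.16%

From P₀ = D₁/(r − g), the implied growth is g = r − D₁/P₀.
g = 0.0954 − 8.66/117.38 = 0.0954 − 0.07378 = 0.02162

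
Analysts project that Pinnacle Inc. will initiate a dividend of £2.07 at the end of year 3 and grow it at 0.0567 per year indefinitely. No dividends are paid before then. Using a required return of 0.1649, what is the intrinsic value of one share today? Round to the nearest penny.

£14.10

Deferred-dividend DDM. At t=2 the remaining stream is a growing perpetuity with first payment D_3 = 2.07.
V_2 = D_3/(r−g) = 2.07/(0.1649−0.0567) = 19.1312
P₀ = V_2/(1+r)^2 = 19.1312/(1+0.1649)^2 = 14.0983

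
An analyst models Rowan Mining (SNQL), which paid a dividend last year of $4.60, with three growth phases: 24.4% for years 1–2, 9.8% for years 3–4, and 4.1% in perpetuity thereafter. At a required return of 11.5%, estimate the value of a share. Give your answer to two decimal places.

Three-stage DDM. Project D₁…D_4; terminal Gordon value at t=4 with g = 0.041; discount at r = 0.115.
D_1 = 5.7224
D_2 = 7.1187
D_3 = 7.8163
D_4 = 8.5823
TV_4 = 8.9342/(0.115−0.041) = 120.7320
P₀ = Σ Dₜ/(1+r)ᵗ + TV_4/(1+r)^4 = 100.1624

$100.16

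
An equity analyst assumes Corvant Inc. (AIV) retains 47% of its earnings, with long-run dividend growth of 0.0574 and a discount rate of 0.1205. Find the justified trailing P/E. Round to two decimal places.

8.88

Payout ratio b = 1 − 0.47 = 0.53.
Justified trailing P/E = b(1+g)/(r−g) = 0.53×(1+0.0574)/(0.1205−0.0574) = 8.8815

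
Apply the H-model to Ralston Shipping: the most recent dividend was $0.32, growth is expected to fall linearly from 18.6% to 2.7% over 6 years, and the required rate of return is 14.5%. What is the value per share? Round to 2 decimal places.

$4.08

H-model: P₀ = D₀[(1+g_L) + H(g_S−g_L)]/(r−g_L), with H = 6/2 = 3.
P₀ = 0.32 × [(1+0.027) + 3×(0.186−0.027)] / (0.145−0.027)
   = 0.32 × 1.5040 / 0.118 = 4.0786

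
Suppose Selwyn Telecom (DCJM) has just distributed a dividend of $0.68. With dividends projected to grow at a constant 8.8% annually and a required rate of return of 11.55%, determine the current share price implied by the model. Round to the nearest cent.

Gordon growth model: P₀ = D₁/(r − g). D₁ = 0.68 × (1 + 0.088) = 0.7398.
P₀ = 0.7398 / (0.1155 − 0.088) = 0.7398 / 0.0275 = 26.9033

$26.90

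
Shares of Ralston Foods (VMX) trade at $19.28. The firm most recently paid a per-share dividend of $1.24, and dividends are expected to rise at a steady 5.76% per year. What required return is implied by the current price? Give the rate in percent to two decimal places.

12.56%

Rearranging the constant-growth DDM: r = D₁/P₀ + g.
D₁ = 1.24 × (1 + 0.0576) = 1.3114.
r = 1.3114 / 19.28 + 0.0576 = 0.06802 + 0.0576 = 0.12562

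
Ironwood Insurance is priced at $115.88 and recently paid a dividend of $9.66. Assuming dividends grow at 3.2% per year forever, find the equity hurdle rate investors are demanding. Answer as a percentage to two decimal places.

Rearranging the constant-growth DDM: r = D₁/P₀ + g.
D₁ = 9.66 × (1 + 0.032) = 9.9691.
r = 9.9691 / 115.88 + 0.032 = 0.08603 + 0.032 = 0.11803

11.80%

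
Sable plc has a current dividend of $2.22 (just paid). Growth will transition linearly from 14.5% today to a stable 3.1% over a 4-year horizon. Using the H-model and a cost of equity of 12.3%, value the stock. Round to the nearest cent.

$30.38

H-model: P₀ = D₀[(1+g_L) + H(g_S−g_L)]/(r−g_L), with H = 4/2 = 2.
P₀ = 2.22 × [(1+0.031) + 2×(0.145−0.031)] / (0.123−0.031)
   = 2.22 × 1.2590 / 0.092 = 30.3802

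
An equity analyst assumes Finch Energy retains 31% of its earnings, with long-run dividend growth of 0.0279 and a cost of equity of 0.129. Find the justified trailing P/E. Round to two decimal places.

Payout ratio b = 1 − 0.31 = 0.69.
Justified trailing P/E = b(1+g)/(r−g) = 0.69×(1+0.0279)/(0.129−0.0279) = 7.0153

7.02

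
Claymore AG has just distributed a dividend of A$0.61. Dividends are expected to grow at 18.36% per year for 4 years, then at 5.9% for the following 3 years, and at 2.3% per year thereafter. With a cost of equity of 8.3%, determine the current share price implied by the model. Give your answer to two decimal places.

A$19.43

Three-stage DDM. Project D₁…D_7; terminal Gordon value at t=7 with g = 0.023; discount at r = 0.083.
D_1 = 0.7220
D_2 = 0.8546
D_3 = 1.0115
D_4 = 1.1972
D_5 = 1.2678
D_6 = 1.3426
D_7 = 1.4218
TV_7 = 1.4545/(0.083−0.023) = 24.2416
P₀ = Σ Dₜ/(1+r)ᵗ + TV_7/(1+r)^7 = 19.4312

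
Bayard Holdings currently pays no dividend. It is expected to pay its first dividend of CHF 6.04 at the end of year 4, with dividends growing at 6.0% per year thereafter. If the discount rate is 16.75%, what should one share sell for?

Deferred-dividend DDM. At t=3 the remaining stream is a growing perpetuity with first payment D_4 = 6.04.
V_3 = D_4/(r−g) = 6.04/(0.1675−0.06) = 56.1860
P₀ = V_3/(1+r)^3 = 56.1860/(1+0.1675)^3 = 35.3068

CHF 35.31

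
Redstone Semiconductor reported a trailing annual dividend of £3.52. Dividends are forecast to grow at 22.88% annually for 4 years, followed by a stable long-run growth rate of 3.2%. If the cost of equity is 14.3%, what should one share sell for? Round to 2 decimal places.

£60.64

Two-stage DDM. Project D₁…D_4 at 0.2288, terminal growth 0.032, discount at r = 0.143.
D_1 = 4.3254
D_2 = 5.3150
D_3 = 6.5311
D_4 = 8.0254
Terminal value at t=4: TV = D_5/(r−g) = 8.2822/(0.143−0.032) = 74.6147
P₀ = 4.3254/(1+0.143)^1 + 5.3150/(1+0.143)^2 + 6.5311/(1+0.143)^3 + 8.0254/(1+0.143)^4 + 74.6147/(1+0.143)^4 = 60.6441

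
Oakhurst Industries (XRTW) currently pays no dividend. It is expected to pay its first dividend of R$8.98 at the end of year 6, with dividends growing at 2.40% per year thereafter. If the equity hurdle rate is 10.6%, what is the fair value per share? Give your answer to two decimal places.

Deferred-dividend DDM. At t=5 the remaining stream is a growing perpetuity with first payment D_6 = 8.98.
V_5 = D_6/(r−g) = 8.98/(0.106−0.024) = 109.5122
P₀ = V_5/(1+r)^5 = 109.5122/(1+0.106)^5 = 66.1739

R$66.17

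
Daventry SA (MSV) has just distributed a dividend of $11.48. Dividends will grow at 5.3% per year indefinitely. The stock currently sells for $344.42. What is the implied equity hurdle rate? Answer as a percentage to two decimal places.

8.81%

Rearranging the constant-growth DDM: r = D₁/P₀ + g.
D₁ = 11.48 × (1 + 0.053) = 12.0884.
r = 12.0884 / 344.42 + 0.053 = 0.03510 + 0.053 = 0.08810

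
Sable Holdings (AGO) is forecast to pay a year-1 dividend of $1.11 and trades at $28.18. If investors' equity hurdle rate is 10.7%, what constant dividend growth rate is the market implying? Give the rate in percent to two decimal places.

From P₀ = D₁/(r − g), the implied growth is g = r − D₁/P₀.
g = 0.107 − 1.11/28.18 = 0.107 − 0.03939 = 0.06761

6.76%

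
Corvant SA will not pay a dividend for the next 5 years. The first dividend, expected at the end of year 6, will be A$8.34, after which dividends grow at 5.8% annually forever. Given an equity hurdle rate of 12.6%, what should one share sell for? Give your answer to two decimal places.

Deferred-dividend DDM. At t=5 the remaining stream is a growing perpetuity with first payment D_6 = 8.34.
V_5 = D_6/(r−g) = 8.34/(0.126−0.058) = 122.6471
P₀ = V_5/(1+r)^5 = 122.6471/(1+0.126)^5 = 67.7587

A$67.76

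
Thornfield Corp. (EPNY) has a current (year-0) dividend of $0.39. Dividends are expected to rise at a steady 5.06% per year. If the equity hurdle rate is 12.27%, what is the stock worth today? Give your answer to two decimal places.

$5.68

Gordon growth model: P₀ = D₁/(r − g). D₁ = 0.39 × (1 + 0.0506) = 0.4097.
P₀ = 0.4097 / (0.1227 − 0.0506) = 0.4097 / 0.0721 = 5.6829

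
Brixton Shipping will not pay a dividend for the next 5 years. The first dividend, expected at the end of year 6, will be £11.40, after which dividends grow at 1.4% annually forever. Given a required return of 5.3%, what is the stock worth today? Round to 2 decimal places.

Deferred-dividend DDM. At t=5 the remaining stream is a growing perpetuity with first payment D_6 = 11.40.
V_5 = D_6/(r−g) = 11.40/(0.053−0.014) = 292.3077
P₀ = V_5/(1+r)^5 = 292.3077/(1+0.053)^5 = 225.7867

£225.79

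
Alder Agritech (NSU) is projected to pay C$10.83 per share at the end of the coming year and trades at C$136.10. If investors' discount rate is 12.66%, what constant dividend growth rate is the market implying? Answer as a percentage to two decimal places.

4.70%

From P₀ = D₁/(r − g), the implied growth is g = r − D₁/P₀.
g = 0.1266 − 10.83/136.10 = 0.1266 − 0.07957 = 0.04703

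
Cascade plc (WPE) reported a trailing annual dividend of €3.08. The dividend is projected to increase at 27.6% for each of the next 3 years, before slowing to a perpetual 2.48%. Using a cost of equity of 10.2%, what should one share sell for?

€75.95

Two-stage DDM. Project D₁…D_3 at 0.276, terminal growth 0.0248, discount at r = 0.102.
D_1 = 3.9301
D_2 = 5.0148
D_3 = 6.3989
Terminal value at t=3: TV = D_4/(r−g) = 6.5576/(0.102−0.0248) = 84.9424
P₀ = 3.9301/(1+0.102)^1 + 5.0148/(1+0.102)^2 + 6.3989/(1+0.102)^3 + 84.9424/(1+0.102)^3 = 75.9488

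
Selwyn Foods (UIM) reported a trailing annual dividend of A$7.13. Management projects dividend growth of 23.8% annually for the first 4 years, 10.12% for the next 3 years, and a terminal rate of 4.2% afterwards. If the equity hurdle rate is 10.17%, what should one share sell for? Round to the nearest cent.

Three-stage DDM. Project D₁…D_7; terminal Gordon value at t=7 with g = 0.042; discount at r = 0.1017.
D_1 = 8.8269
D_2 = 10.9278
D_3 = 13.5286
D_4 = 16.7484
D_5 = 18.4433
D_6 = 20.3097
D_7 = 22.3651
TV_7 = 23.3044/(0.1017−0.042) = 390.3589
P₀ = Σ Dₜ/(1+r)ᵗ + TV_7/(1+r)^7 = 270.7395

A$270.74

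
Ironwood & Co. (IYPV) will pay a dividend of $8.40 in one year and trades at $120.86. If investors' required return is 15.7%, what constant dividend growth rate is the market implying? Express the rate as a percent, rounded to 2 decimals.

From P₀ = D₁/(r − g), the implied growth is g = r − D₁/P₀.
g = 0.157 − 8.40/120.86 = 0.157 − 0.06950 = 0.08750

8.75%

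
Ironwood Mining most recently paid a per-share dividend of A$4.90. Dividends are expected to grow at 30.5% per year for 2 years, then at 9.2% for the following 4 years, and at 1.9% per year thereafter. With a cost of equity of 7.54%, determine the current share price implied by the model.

Three-stage DDM. Project D₁…D_6; terminal Gordon value at t=6 with g = 0.019; discount at r = 0.0754.
D_1 = 6.3945
D_2 = 8.3448
D_3 = 9.1125
D_4 = 9.9509
D_5 = 10.8664
D_6 = 11.8661
TV_6 = 12.0915/(0.0754−0.019) = 214.3891
P₀ = Σ Dₜ/(1+r)ᵗ + TV_6/(1+r)^6 = 181.7619

A$181.76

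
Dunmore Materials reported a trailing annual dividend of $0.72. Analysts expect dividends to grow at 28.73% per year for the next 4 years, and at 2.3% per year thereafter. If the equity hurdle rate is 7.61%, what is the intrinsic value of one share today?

Two-stage DDM. Project D₁…D_4 at 0.2873, terminal growth 0.023, discount at r = 0.0761.
D_1 = 0.9269
D_2 = 1.1931
D_3 = 1.5359
D_4 = 1.9772
Terminal value at t=4: TV = D_5/(r−g) = 2.0227/(0.0761−0.023) = 38.0919
P₀ = 0.9269/(1+0.0761)^1 + 1.1931/(1+0.0761)^2 + 1.5359/(1+0.0761)^3 + 1.9772/(1+0.0761)^4 + 38.0919/(1+0.0761)^4 = 33.0055

$33.01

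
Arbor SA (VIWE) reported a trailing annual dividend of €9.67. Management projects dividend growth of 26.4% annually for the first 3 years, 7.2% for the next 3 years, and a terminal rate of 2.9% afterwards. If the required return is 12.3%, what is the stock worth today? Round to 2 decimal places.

€205.94

Three-stage DDM. Project D₁…D_6; terminal Gordon value at t=6 with g = 0.029; discount at r = 0.123.
D_1 = 12.2229
D_2 = 15.4497
D_3 = 19.5284
D_4 = 20.9345
D_5 = 22.4418
D_6 = 24.0576
TV_6 = 24.7553/(0.123−0.029) = 263.3538
P₀ = Σ Dₜ/(1+r)ᵗ + TV_6/(1+r)^6 = 205.9444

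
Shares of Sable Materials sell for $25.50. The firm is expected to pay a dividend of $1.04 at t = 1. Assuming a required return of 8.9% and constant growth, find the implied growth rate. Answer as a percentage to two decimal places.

From P₀ = D₁/(r − g), the implied growth is g = r − D₁/P₀.
g = 0.089 − 1.04/25.50 = 0.089 − 0.04078 = 0.04822

4.82%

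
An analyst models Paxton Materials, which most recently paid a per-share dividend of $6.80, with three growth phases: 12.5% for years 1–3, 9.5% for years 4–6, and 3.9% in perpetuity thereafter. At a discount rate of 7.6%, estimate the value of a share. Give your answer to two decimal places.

Three-stage DDM. Project D₁…D_6; terminal Gordon value at t=6 with g = 0.039; discount at r = 0.076.
D_1 = 7.6500
D_2 = 8.6062
D_3 = 9.6820
D_4 = 10.6018
D_5 = 11.6090
D_6 = 12.7119
TV_6 = 13.2076/(0.076−0.039) = 356.9626
P₀ = Σ Dₜ/(1+r)ᵗ + TV_6/(1+r)^6 = 276.4753

$276.48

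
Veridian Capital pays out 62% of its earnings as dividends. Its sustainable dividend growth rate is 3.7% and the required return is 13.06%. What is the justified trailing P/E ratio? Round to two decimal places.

6.87

Justified trailing P/E = b(1+g)/(r−g) = 0.62×(1+0.037)/(0.1306−0.037) = 6.8690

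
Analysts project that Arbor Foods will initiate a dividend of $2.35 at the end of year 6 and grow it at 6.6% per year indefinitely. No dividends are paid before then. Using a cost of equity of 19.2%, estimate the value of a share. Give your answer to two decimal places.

$7.75

Deferred-dividend DDM. At t=5 the remaining stream is a growing perpetuity with first payment D_6 = 2.35.
V_5 = D_6/(r−g) = 2.35/(0.192−0.066) = 18.6508
P₀ = V_5/(1+r)^5 = 18.6508/(1+0.192)^5 = 7.7503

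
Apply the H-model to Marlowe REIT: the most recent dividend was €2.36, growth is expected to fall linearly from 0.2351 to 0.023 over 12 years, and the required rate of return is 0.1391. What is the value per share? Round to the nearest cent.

€46.66

H-model: P₀ = D₀[(1+g_L) + H(g_S−g_L)]/(r−g_L), with H = 12/2 = 6.
P₀ = 2.36 × [(1+0.023) + 6×(0.2351−0.023)] / (0.1391−0.023)
   = 2.36 × 2.2956 / 0.1161 = 46.6634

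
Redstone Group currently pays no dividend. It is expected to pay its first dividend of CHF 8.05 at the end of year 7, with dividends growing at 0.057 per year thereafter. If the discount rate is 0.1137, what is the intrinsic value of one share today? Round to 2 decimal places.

CHF 74.41

Deferred-dividend DDM. At t=6 the remaining stream is a growing perpetuity with first payment D_7 = 8.05.
V_6 = D_7/(r−g) = 8.05/(0.1137−0.057) = 141.9753
P₀ = V_6/(1+r)^6 = 141.9753/(1+0.1137)^6 = 74.4052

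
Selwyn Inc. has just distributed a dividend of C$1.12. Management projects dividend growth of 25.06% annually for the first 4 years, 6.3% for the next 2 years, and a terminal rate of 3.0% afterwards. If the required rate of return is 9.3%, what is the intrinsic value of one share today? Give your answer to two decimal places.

Three-stage DDM. Project D₁…D_6; terminal Gordon value at t=6 with g = 0.03; discount at r = 0.093.
D_1 = 1.4007
D_2 = 1.7517
D_3 = 2.1907
D_4 = 2.7396
D_5 = 2.9122
D_6 = 3.0957
TV_6 = 3.1886/(0.093−0.03) = 50.6122
P₀ = Σ Dₜ/(1+r)ᵗ + TV_6/(1+r)^6 = 39.7124

C$39.71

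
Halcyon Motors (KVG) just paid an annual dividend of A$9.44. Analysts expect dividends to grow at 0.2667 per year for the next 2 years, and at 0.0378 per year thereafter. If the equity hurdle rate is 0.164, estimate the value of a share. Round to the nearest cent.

Two-stage DDM. Project D₁…D_2 at 0.2667, terminal growth 0.0378, discount at r = 0.164.
D_1 = 11.9576
D_2 = 15.1468
Terminal value at t=2: TV = D_3/(r−g) = 15.7193/(0.164−0.0378) = 124.5586
P₀ = 11.9576/(1+0.164)^1 + 15.1468/(1+0.164)^2 + 124.5586/(1+0.164)^2 = 113.3844

A$113.38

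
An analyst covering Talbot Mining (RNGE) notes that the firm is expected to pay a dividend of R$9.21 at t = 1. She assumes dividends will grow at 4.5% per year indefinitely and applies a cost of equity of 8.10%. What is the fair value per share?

R$255.83

Gordon growth model: P₀ = D₁/(r − g), with D₁ = 9.21 given directly.
P₀ = 9.2100 / (0.081 − 0.045) = 9.2100 / 0.036 = 255.8333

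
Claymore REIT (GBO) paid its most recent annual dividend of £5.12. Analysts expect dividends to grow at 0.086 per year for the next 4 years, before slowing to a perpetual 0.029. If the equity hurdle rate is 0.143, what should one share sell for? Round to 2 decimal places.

Two-stage DDM. Project D₁…D_4 at 0.086, terminal growth 0.029, discount at r = 0.143.
D_1 = 5.5603
D_2 = 6.0385
D_3 = 6.5578
D_4 = 7.1218
Terminal value at t=4: TV = D_5/(r−g) = 7.3283/(0.143−0.029) = 64.2835
P₀ = 5.5603/(1+0.143)^1 + 6.0385/(1+0.143)^2 + 6.5578/(1+0.143)^3 + 7.1218/(1+0.143)^4 + 64.2835/(1+0.143)^4 = 55.7139

£55.71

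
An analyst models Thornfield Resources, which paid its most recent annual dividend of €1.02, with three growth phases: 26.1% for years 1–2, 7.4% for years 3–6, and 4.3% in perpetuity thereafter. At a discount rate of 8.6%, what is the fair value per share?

€39.82

Three-stage DDM. Project D₁…D_6; terminal Gordon value at t=6 with g = 0.043; discount at r = 0.086.
D_1 = 1.2862
D_2 = 1.6219
D_3 = 1.7419
D_4 = 1.8708
D_5 = 2.0093
D_6 = 2.1580
TV_6 = 2.2508/(0.086−0.043) = 52.3436
P₀ = Σ Dₜ/(1+r)ᵗ + TV_6/(1+r)^6 = 39.8170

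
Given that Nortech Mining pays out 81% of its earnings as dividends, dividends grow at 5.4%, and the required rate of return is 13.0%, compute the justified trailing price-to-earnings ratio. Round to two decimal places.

Justified trailing P/E = b(1+g)/(r−g) = 0.81×(1+0.054)/(0.13−0.054) = 11.2334

11.23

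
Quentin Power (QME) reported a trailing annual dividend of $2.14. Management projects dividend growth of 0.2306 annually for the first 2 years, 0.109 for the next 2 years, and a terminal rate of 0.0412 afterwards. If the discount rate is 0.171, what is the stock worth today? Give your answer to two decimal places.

$25.97

Three-stage DDM. Project D₁…D_4; terminal Gordon value at t=4 with g = 0.0412; discount at r = 0.171.
D_1 = 2.6335
D_2 = 3.2408
D_3 = 3.5940
D_4 = 3.9858
TV_4 = 4.1500/(0.171−0.0412) = 31.9720
P₀ = Σ Dₜ/(1+r)ᵗ + TV_4/(1+r)^4 = 25.9740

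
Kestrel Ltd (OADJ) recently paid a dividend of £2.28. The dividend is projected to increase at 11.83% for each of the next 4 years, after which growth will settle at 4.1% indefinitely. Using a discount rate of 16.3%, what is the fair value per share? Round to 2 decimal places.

£24.91

Two-stage DDM. Project D₁…D_4 at 0.1183, terminal growth 0.041, discount at r = 0.163.
D_1 = 2.5497
D_2 = 2.8514
D_3 = 3.1887
D_4 = 3.5659
Terminal value at t=4: TV = D_5/(r−g) = 3.7121/(0.163−0.041) = 30.4270
P₀ = 2.5497/(1+0.163)^1 + 2.8514/(1+0.163)^2 + 3.1887/(1+0.163)^3 + 3.5659/(1+0.163)^4 + 30.4270/(1+0.163)^4 = 24.9086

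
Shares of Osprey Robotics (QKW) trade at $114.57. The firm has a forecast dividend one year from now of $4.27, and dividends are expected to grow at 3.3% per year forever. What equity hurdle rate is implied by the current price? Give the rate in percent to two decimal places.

7.03%

Rearranging the constant-growth DDM: r = D₁/P₀ + g.
r = 4.2700 / 114.57 + 0.033 = 0.03727 + 0.033 = 0.07027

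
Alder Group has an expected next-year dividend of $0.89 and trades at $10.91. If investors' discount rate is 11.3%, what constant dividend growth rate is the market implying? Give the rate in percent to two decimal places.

From P₀ = D₁/(r − g), the implied growth is g = r − D₁/P₀.
g = 0.113 − 0.89/10.91 = 0.113 − 0.08158 = 0.03142

3.14%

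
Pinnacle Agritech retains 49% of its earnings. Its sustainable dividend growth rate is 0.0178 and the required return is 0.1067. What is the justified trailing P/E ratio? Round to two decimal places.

Payout ratio b = 1 − 0.49 = 0.51.
Justified trailing P/E = b(1+g)/(r−g) = 0.51×(1+0.0178)/(0.1067−0.0178) = 5.8389

5.84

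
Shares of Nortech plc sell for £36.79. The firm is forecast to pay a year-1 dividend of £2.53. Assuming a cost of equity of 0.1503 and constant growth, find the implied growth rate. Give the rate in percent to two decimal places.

8.15%

From P₀ = D₁/(r − g), the implied growth is g = r − D₁/P₀.
g = 0.1503 − 2.53/36.79 = 0.1503 − 0.06877 = 0.08153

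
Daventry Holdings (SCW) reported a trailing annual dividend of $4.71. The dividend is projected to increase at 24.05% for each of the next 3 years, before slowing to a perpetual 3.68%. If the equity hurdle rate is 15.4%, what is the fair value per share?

$68.11

Two-stage DDM. Project D₁…D_3 at 0.2405, terminal growth 0.0368, discount at r = 0.154.
D_1 = 5.8428
D_2 = 7.2479
D_3 = 8.9911
Terminal value at t=3: TV = D_4/(r−g) = 9.3219/(0.154−0.0368) = 79.5387
P₀ = 5.8428/(1+0.154)^1 + 7.2479/(1+0.154)^2 + 8.9911/(1+0.154)^3 + 79.5387/(1+0.154)^3 = 68.1122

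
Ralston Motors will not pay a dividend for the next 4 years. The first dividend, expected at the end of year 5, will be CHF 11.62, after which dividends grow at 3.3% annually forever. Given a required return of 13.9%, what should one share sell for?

CHF 65.13

Deferred-dividend DDM. At t=4 the remaining stream is a growing perpetuity with first payment D_5 = 11.62.
V_4 = D_5/(r−g) = 11.62/(0.139−0.033) = 109.6226
P₀ = V_4/(1+r)^4 = 109.6226/(1+0.139)^4 = 65.1336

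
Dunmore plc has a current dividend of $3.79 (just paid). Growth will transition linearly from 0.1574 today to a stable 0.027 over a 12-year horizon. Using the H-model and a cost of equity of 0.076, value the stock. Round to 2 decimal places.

H-model: P₀ = D₀[(1+g_L) + H(g_S−g_L)]/(r−g_L), with H = 12/2 = 6.
P₀ = 3.79 × [(1+0.027) + 6×(0.1574−0.027)] / (0.076−0.027)
   = 3.79 × 1.8094 / 0.049 = 139.9516

$139.95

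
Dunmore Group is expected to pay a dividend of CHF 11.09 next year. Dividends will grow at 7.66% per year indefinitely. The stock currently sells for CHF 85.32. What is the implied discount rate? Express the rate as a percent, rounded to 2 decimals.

20.66%

Rearranging the constant-growth DDM: r = D₁/P₀ + g.
r = 11.0900 / 85.32 + 0.0766 = 0.12998 + 0.0766 = 0.20658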